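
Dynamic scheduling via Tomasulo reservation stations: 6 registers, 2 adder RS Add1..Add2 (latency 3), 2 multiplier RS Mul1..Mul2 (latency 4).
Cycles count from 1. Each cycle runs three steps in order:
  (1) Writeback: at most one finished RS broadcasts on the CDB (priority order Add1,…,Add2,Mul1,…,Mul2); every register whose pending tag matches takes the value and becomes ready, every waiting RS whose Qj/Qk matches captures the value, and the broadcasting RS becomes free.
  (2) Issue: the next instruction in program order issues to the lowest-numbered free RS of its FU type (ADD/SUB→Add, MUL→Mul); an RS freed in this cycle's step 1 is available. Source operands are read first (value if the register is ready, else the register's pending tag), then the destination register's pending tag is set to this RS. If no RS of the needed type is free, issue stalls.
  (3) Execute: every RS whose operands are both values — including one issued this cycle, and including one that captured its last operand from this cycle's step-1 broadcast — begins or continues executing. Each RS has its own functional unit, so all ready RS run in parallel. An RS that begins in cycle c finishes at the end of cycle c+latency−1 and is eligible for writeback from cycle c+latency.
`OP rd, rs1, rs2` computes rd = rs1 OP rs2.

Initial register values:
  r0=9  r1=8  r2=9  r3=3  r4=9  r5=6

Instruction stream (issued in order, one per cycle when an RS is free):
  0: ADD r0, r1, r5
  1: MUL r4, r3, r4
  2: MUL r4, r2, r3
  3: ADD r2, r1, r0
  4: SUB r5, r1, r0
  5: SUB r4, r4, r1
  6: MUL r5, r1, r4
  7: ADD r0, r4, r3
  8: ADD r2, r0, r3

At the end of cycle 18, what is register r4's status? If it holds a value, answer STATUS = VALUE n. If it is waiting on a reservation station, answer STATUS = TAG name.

STATUS = VALUE 19

c1: issue ADD r0<-Add1 | r0:Add1,r1:8,r2:9,r3:3,r4:9,r5:6
c2: issue MUL r4<-Mul1 | r0:Add1,r1:8,r2:9,r3:3,r4:Mul1,r5:6
c3: issue MUL r4<-Mul2 | r0:Add1,r1:8,r2:9,r3:3,r4:Mul2,r5:6
c4: CDB Add1=14; issue ADD r2<-Add1 | r0:14,r1:8,r2:Add1,r3:3,r4:Mul2,r5:6
c5: issue SUB r5<-Add2 | r0:14,r1:8,r2:Add1,r3:3,r4:Mul2,r5:Add2
c6: CDB Mul1=27; stall | r0:14,r1:8,r2:Add1,r3:3,r4:Mul2,r5:Add2
c7: CDB Add1=22; issue SUB r4<-Add1 | r0:14,r1:8,r2:22,r3:3,r4:Add1,r5:Add2
c8: CDB Add2=-6; issue MUL r5<-Mul1 | r0:14,r1:8,r2:22,r3:3,r4:Add1,r5:Mul1
c9: CDB Mul2=27; issue ADD r0<-Add2 | r0:Add2,r1:8,r2:22,r3:3,r4:Add1,r5:Mul1
c10: stall | r0:Add2,r1:8,r2:22,r3:3,r4:Add1,r5:Mul1
c11: stall | r0:Add2,r1:8,r2:22,r3:3,r4:Add1,r5:Mul1
c12: CDB Add1=19; issue ADD r2<-Add1 | r0:Add2,r1:8,r2:Add1,r3:3,r4:19,r5:Mul1
c13: - | r0:Add2,r1:8,r2:Add1,r3:3,r4:19,r5:Mul1
c14: - | r0:Add2,r1:8,r2:Add1,r3:3,r4:19,r5:Mul1
c15: CDB Add2=22 | r0:22,r1:8,r2:Add1,r3:3,r4:19,r5:Mul1
c16: CDB Mul1=152 | r0:22,r1:8,r2:Add1,r3:3,r4:19,r5:152
c17: - | r0:22,r1:8,r2:Add1,r3:3,r4:19,r5:152
c18: CDB Add1=25 | r0:22,r1:8,r2:25,r3:3,r4:19,r5:152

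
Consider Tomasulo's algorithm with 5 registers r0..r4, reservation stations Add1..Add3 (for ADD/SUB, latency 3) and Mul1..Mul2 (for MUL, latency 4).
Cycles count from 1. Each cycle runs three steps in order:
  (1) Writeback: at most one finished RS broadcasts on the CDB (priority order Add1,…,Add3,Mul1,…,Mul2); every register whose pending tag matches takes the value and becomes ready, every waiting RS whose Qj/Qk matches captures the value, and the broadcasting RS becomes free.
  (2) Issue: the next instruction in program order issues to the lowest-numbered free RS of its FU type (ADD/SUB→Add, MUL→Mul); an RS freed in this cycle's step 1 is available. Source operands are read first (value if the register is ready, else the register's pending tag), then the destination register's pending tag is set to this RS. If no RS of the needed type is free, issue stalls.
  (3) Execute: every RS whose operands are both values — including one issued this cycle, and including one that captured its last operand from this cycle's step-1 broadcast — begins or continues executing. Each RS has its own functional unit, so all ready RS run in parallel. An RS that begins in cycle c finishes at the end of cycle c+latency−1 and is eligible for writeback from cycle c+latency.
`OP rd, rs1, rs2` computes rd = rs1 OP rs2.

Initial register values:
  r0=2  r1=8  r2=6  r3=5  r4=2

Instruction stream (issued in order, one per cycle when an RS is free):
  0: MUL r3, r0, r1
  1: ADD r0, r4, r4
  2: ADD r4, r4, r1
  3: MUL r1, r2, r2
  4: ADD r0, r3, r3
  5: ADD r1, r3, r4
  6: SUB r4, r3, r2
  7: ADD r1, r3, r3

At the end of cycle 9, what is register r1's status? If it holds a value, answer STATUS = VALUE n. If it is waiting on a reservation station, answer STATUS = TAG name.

cycle 1: issue MUL r3<-Mul1 // r0:2,r1:8,r2:6,r3:Mul1,r4:2
cycle 2: issue ADD r0<-Add1 // r0:Add1,r1:8,r2:6,r3:Mul1,r4:2
cycle 3: issue ADD r4<-Add2 // r0:Add1,r1:8,r2:6,r3:Mul1,r4:Add2
cycle 4: issue MUL r1<-Mul2 // r0:Add1,r1:Mul2,r2:6,r3:Mul1,r4:Add2
cycle 5: CDB Add1=4; issue ADD r0<-Add1 // r0:Add1,r1:Mul2,r2:6,r3:Mul1,r4:Add2
cycle 6: CDB Add2=10; issue ADD r1<-Add2 // r0:Add1,r1:Add2,r2:6,r3:Mul1,r4:10
cycle 7: CDB Mul1=16; issue SUB r4<-Add3 // r0:Add1,r1:Add2,r2:6,r3:16,r4:Add3
cycle 8: CDB Mul2=36; stall // r0:Add1,r1:Add2,r2:6,r3:16,r4:Add3
cycle 9: stall // r0:Add1,r1:Add2,r2:6,r3:16,r4:Add3

STATUS = TAG Add2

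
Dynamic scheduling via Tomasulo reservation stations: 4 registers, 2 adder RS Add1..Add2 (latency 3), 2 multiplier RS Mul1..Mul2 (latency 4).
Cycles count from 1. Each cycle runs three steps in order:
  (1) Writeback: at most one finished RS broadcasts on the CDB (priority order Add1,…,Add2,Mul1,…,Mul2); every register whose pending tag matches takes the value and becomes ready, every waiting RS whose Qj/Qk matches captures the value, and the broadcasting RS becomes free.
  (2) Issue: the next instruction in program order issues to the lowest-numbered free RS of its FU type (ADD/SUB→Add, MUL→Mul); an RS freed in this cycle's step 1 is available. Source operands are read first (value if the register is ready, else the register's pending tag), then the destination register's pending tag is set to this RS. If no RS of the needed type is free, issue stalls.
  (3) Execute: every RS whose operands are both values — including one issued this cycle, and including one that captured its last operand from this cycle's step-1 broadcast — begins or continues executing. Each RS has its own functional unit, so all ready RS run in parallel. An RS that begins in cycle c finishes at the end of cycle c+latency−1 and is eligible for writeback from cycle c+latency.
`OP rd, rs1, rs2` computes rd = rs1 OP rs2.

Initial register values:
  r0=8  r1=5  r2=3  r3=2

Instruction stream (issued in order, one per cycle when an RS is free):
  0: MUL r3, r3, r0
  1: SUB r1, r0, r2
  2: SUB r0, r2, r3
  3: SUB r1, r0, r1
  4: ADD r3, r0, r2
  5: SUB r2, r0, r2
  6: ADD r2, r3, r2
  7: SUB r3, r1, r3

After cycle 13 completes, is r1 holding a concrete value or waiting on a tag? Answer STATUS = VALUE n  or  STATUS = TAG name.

STATUS = VALUE -18

  c1: issue MUL r3<-Mul1  regs: r0:8,r1:5,r2:3,r3:Mul1
  c2: issue SUB r1<-Add1  regs: r0:8,r1:Add1,r2:3,r3:Mul1
  c3: issue SUB r0<-Add2  regs: r0:Add2,r1:Add1,r2:3,r3:Mul1
  c4: stall  regs: r0:Add2,r1:Add1,r2:3,r3:Mul1
  c5: CDB Add1=5; issue SUB r1<-Add1  regs: r0:Add2,r1:Add1,r2:3,r3:Mul1
  c6: CDB Mul1=16; stall  regs: r0:Add2,r1:Add1,r2:3,r3:16
  c7: stall  regs: r0:Add2,r1:Add1,r2:3,r3:16
  c8: stall  regs: r0:Add2,r1:Add1,r2:3,r3:16
  c9: CDB Add2=-13; issue ADD r3<-Add2  regs: r0:-13,r1:Add1,r2:3,r3:Add2
  c10: stall  regs: r0:-13,r1:Add1,r2:3,r3:Add2
  c11: stall  regs: r0:-13,r1:Add1,r2:3,r3:Add2
  c12: CDB Add1=-18; issue SUB r2<-Add1  regs: r0:-13,r1:-18,r2:Add1,r3:Add2
  c13: CDB Add2=-10; issue ADD r2<-Add2  regs: r0:-13,r1:-18,r2:Add2,r3:-10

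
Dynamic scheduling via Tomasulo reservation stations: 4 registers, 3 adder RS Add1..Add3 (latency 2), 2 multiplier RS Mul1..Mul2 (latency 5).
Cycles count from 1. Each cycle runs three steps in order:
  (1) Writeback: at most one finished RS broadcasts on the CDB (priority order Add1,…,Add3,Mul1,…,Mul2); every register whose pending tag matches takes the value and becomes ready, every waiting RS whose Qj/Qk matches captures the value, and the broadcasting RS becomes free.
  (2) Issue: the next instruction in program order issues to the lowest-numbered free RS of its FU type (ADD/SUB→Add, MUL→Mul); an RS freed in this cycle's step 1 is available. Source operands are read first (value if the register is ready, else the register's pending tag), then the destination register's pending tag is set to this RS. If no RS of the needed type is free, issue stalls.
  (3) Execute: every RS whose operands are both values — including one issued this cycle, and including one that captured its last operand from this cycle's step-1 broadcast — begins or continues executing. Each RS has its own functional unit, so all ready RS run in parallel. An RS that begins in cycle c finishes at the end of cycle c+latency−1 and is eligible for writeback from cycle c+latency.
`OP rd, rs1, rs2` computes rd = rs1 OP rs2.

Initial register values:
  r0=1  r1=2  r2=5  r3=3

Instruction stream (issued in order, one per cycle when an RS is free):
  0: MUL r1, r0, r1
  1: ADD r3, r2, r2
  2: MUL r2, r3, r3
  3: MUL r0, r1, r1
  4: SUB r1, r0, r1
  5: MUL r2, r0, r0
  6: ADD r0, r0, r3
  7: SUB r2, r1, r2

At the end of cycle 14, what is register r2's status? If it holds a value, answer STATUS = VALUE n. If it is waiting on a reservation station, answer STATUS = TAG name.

c1: issue MUL r1<-Mul1 | r0:1,r1:Mul1,r2:5,r3:3
c2: issue ADD r3<-Add1 | r0:1,r1:Mul1,r2:5,r3:Add1
c3: issue MUL r2<-Mul2 | r0:1,r1:Mul1,r2:Mul2,r3:Add1
c4: CDB Add1=10; stall | r0:1,r1:Mul1,r2:Mul2,r3:10
c5: stall | r0:1,r1:Mul1,r2:Mul2,r3:10
c6: CDB Mul1=2; issue MUL r0<-Mul1 | r0:Mul1,r1:2,r2:Mul2,r3:10
c7: issue SUB r1<-Add1 | r0:Mul1,r1:Add1,r2:Mul2,r3:10
c8: stall | r0:Mul1,r1:Add1,r2:Mul2,r3:10
c9: CDB Mul2=100; issue MUL r2<-Mul2 | r0:Mul1,r1:Add1,r2:Mul2,r3:10
c10: issue ADD r0<-Add2 | r0:Add2,r1:Add1,r2:Mul2,r3:10
c11: CDB Mul1=4; issue SUB r2<-Add3 | r0:Add2,r1:Add1,r2:Add3,r3:10
c12: - | r0:Add2,r1:Add1,r2:Add3,r3:10
c13: CDB Add1=2 | r0:Add2,r1:2,r2:Add3,r3:10
c14: CDB Add2=14 | r0:14,r1:2,r2:Add3,r3:10

STATUS = TAG Add3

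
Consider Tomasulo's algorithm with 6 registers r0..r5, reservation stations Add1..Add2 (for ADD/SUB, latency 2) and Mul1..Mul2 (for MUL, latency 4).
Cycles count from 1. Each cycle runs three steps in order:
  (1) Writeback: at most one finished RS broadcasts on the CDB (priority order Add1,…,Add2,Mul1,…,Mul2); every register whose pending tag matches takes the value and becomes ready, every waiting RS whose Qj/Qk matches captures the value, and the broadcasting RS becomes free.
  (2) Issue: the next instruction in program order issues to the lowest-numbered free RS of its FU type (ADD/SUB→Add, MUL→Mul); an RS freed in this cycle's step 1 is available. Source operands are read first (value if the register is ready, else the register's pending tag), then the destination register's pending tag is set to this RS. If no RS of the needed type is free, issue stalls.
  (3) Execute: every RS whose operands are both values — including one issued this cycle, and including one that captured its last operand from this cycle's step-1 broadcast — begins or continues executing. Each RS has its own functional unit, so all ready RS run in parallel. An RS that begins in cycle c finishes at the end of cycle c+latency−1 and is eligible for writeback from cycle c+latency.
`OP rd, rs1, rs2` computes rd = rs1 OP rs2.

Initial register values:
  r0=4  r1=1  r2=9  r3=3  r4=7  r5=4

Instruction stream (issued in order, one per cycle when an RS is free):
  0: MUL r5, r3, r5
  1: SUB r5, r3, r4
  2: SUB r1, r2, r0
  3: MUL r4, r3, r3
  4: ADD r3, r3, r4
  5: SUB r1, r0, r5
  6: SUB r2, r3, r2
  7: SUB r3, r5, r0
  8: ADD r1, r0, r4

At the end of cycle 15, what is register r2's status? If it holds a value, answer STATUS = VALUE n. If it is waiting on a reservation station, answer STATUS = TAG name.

STATUS = VALUE 3

  c1: issue MUL r5<-Mul1  regs: r0:4,r1:1,r2:9,r3:3,r4:7,r5:Mul1
  c2: issue SUB r5<-Add1  regs: r0:4,r1:1,r2:9,r3:3,r4:7,r5:Add1
  c3: issue SUB r1<-Add2  regs: r0:4,r1:Add2,r2:9,r3:3,r4:7,r5:Add1
  c4: CDB Add1=-4; issue MUL r4<-Mul2  regs: r0:4,r1:Add2,r2:9,r3:3,r4:Mul2,r5:-4
  c5: CDB Add2=5; issue ADD r3<-Add1  regs: r0:4,r1:5,r2:9,r3:Add1,r4:Mul2,r5:-4
  c6: CDB Mul1=12; issue SUB r1<-Add2  regs: r0:4,r1:Add2,r2:9,r3:Add1,r4:Mul2,r5:-4
  c7: stall  regs: r0:4,r1:Add2,r2:9,r3:Add1,r4:Mul2,r5:-4
  c8: CDB Add2=8; issue SUB r2<-Add2  regs: r0:4,r1:8,r2:Add2,r3:Add1,r4:Mul2,r5:-4
  c9: CDB Mul2=9; stall  regs: r0:4,r1:8,r2:Add2,r3:Add1,r4:9,r5:-4
  c10: stall  regs: r0:4,r1:8,r2:Add2,r3:Add1,r4:9,r5:-4
  c11: CDB Add1=12; issue SUB r3<-Add1  regs: r0:4,r1:8,r2:Add2,r3:Add1,r4:9,r5:-4
  c12: stall  regs: r0:4,r1:8,r2:Add2,r3:Add1,r4:9,r5:-4
  c13: CDB Add1=-8; issue ADD r1<-Add1  regs: r0:4,r1:Add1,r2:Add2,r3:-8,r4:9,r5:-4
  c14: CDB Add2=3  regs: r0:4,r1:Add1,r2:3,r3:-8,r4:9,r5:-4
  c15: CDB Add1=13  regs: r0:4,r1:13,r2:3,r3:-8,r4:9,r5:-4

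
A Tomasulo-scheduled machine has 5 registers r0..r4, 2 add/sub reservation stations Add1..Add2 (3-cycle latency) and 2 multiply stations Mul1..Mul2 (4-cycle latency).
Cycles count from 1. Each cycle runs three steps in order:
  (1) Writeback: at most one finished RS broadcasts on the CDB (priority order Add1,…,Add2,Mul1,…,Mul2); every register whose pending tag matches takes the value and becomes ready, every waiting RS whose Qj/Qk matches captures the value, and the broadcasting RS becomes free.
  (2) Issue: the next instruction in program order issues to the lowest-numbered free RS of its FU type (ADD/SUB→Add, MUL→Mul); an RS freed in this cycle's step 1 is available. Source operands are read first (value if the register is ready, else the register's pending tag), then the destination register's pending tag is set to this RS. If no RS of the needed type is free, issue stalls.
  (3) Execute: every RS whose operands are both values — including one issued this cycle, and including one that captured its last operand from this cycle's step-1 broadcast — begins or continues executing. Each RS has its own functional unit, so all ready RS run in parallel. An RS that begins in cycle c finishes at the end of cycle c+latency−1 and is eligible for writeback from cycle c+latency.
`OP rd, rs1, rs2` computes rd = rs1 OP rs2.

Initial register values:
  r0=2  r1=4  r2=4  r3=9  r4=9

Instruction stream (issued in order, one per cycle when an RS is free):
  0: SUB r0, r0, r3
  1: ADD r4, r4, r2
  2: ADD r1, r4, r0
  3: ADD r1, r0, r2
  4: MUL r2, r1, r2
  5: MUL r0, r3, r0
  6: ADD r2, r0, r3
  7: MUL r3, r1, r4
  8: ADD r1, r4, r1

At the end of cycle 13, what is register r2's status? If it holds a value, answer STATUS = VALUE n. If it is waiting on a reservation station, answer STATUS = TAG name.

STATUS = TAG Add1

c1: issue SUB r0<-Add1 | r0:Add1,r1:4,r2:4,r3:9,r4:9
c2: issue ADD r4<-Add2 | r0:Add1,r1:4,r2:4,r3:9,r4:Add2
c3: stall | r0:Add1,r1:4,r2:4,r3:9,r4:Add2
c4: CDB Add1=-7; issue ADD r1<-Add1 | r0:-7,r1:Add1,r2:4,r3:9,r4:Add2
c5: CDB Add2=13; issue ADD r1<-Add2 | r0:-7,r1:Add2,r2:4,r3:9,r4:13
c6: issue MUL r2<-Mul1 | r0:-7,r1:Add2,r2:Mul1,r3:9,r4:13
c7: issue MUL r0<-Mul2 | r0:Mul2,r1:Add2,r2:Mul1,r3:9,r4:13
c8: CDB Add1=6; issue ADD r2<-Add1 | r0:Mul2,r1:Add2,r2:Add1,r3:9,r4:13
c9: CDB Add2=-3; stall | r0:Mul2,r1:-3,r2:Add1,r3:9,r4:13
c10: stall | r0:Mul2,r1:-3,r2:Add1,r3:9,r4:13
c11: CDB Mul2=-63; issue MUL r3<-Mul2 | r0:-63,r1:-3,r2:Add1,r3:Mul2,r4:13
c12: issue ADD r1<-Add2 | r0:-63,r1:Add2,r2:Add1,r3:Mul2,r4:13
c13: CDB Mul1=-12 | r0:-63,r1:Add2,r2:Add1,r3:Mul2,r4:13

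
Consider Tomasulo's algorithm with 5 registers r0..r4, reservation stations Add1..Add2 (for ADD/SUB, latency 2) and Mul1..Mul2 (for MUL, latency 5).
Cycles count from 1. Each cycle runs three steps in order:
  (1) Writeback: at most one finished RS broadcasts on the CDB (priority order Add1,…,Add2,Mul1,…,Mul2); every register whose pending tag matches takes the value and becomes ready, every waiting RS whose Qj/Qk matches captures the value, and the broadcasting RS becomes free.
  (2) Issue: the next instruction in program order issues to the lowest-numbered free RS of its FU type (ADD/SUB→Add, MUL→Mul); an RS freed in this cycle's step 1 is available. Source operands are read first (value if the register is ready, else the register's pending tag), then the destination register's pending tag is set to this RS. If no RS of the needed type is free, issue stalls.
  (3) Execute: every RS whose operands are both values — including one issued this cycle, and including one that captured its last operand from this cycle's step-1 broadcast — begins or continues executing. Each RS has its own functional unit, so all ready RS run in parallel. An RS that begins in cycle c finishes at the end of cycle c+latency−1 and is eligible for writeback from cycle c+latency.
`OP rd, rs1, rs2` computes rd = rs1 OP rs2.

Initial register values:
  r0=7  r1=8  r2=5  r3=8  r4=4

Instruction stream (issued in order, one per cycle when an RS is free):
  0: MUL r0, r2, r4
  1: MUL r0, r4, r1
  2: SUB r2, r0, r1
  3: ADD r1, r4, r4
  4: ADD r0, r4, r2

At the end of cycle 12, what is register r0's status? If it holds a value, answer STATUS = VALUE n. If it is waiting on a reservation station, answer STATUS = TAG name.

STATUS = VALUE 28

c1: issue MUL r0<-Mul1 | r0:Mul1,r1:8,r2:5,r3:8,r4:4
c2: issue MUL r0<-Mul2 | r0:Mul2,r1:8,r2:5,r3:8,r4:4
c3: issue SUB r2<-Add1 | r0:Mul2,r1:8,r2:Add1,r3:8,r4:4
c4: issue ADD r1<-Add2 | r0:Mul2,r1:Add2,r2:Add1,r3:8,r4:4
c5: stall | r0:Mul2,r1:Add2,r2:Add1,r3:8,r4:4
c6: CDB Add2=8; issue ADD r0<-Add2 | r0:Add2,r1:8,r2:Add1,r3:8,r4:4
c7: CDB Mul1=20 | r0:Add2,r1:8,r2:Add1,r3:8,r4:4
c8: CDB Mul2=32 | r0:Add2,r1:8,r2:Add1,r3:8,r4:4
c9: - | r0:Add2,r1:8,r2:Add1,r3:8,r4:4
c10: CDB Add1=24 | r0:Add2,r1:8,r2:24,r3:8,r4:4
c11: - | r0:Add2,r1:8,r2:24,r3:8,r4:4
c12: CDB Add2=28 | r0:28,r1:8,r2:24,r3:8,r4:4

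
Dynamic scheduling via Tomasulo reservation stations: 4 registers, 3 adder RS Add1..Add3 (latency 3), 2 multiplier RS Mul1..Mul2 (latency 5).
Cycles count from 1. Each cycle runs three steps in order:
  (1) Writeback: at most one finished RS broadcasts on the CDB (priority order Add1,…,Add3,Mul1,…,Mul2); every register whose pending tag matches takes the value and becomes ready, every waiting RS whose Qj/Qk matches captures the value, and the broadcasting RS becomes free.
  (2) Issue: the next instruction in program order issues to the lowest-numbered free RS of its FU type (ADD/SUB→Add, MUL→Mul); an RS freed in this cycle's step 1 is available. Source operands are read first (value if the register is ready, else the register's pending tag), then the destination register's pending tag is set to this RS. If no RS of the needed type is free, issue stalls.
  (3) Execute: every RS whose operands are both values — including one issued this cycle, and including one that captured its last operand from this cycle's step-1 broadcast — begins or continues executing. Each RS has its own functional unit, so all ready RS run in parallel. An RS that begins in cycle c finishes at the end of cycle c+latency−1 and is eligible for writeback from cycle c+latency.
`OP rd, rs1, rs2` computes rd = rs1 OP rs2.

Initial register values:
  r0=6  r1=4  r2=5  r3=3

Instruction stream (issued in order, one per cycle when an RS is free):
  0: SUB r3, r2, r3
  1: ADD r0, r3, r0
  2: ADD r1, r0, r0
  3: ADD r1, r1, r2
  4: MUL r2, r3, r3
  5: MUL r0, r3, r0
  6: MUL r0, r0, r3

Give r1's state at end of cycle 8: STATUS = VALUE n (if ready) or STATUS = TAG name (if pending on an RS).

cycle 1: issue SUB r3<-Add1 // r0:6,r1:4,r2:5,r3:Add1
cycle 2: issue ADD r0<-Add2 // r0:Add2,r1:4,r2:5,r3:Add1
cycle 3: issue ADD r1<-Add3 // r0:Add2,r1:Add3,r2:5,r3:Add1
cycle 4: CDB Add1=2; issue ADD r1<-Add1 // r0:Add2,r1:Add1,r2:5,r3:2
cycle 5: issue MUL r2<-Mul1 // r0:Add2,r1:Add1,r2:Mul1,r3:2
cycle 6: issue MUL r0<-Mul2 // r0:Mul2,r1:Add1,r2:Mul1,r3:2
cycle 7: CDB Add2=8; stall // r0:Mul2,r1:Add1,r2:Mul1,r3:2
cycle 8: stall // r0:Mul2,r1:Add1,r2:Mul1,r3:2

STATUS = TAG Add1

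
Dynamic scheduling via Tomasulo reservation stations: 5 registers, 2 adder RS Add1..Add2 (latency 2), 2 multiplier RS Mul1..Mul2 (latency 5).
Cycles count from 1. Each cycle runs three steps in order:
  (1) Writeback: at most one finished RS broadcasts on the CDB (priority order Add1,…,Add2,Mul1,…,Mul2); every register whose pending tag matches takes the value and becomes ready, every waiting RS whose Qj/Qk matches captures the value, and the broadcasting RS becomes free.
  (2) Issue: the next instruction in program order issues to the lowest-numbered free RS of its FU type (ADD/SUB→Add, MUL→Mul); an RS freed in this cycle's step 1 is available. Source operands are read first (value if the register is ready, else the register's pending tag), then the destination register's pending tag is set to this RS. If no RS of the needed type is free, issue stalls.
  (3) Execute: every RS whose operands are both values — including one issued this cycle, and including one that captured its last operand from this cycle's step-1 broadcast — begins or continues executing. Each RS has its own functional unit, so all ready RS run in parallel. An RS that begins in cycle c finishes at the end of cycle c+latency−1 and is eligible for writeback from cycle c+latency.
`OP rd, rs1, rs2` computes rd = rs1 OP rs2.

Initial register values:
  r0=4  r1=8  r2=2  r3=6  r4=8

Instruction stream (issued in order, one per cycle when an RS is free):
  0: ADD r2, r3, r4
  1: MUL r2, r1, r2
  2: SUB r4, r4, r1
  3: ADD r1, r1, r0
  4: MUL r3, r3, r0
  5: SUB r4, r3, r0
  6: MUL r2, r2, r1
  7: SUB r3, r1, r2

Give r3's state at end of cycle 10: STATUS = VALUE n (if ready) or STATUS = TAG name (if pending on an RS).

cycle 1: issue ADD r2<-Add1 // r0:4,r1:8,r2:Add1,r3:6,r4:8
cycle 2: issue MUL r2<-Mul1 // r0:4,r1:8,r2:Mul1,r3:6,r4:8
cycle 3: CDB Add1=14; issue SUB r4<-Add1 // r0:4,r1:8,r2:Mul1,r3:6,r4:Add1
cycle 4: issue ADD r1<-Add2 // r0:4,r1:Add2,r2:Mul1,r3:6,r4:Add1
cycle 5: CDB Add1=0; issue MUL r3<-Mul2 // r0:4,r1:Add2,r2:Mul1,r3:Mul2,r4:0
cycle 6: CDB Add2=12; issue SUB r4<-Add1 // r0:4,r1:12,r2:Mul1,r3:Mul2,r4:Add1
cycle 7: stall // r0:4,r1:12,r2:Mul1,r3:Mul2,r4:Add1
cycle 8: CDB Mul1=112; issue MUL r2<-Mul1 // r0:4,r1:12,r2:Mul1,r3:Mul2,r4:Add1
cycle 9: issue SUB r3<-Add2 // r0:4,r1:12,r2:Mul1,r3:Add2,r4:Add1
cycle 10: CDB Mul2=24 // r0:4,r1:12,r2:Mul1,r3:Add2,r4:Add1

STATUS = TAG Add2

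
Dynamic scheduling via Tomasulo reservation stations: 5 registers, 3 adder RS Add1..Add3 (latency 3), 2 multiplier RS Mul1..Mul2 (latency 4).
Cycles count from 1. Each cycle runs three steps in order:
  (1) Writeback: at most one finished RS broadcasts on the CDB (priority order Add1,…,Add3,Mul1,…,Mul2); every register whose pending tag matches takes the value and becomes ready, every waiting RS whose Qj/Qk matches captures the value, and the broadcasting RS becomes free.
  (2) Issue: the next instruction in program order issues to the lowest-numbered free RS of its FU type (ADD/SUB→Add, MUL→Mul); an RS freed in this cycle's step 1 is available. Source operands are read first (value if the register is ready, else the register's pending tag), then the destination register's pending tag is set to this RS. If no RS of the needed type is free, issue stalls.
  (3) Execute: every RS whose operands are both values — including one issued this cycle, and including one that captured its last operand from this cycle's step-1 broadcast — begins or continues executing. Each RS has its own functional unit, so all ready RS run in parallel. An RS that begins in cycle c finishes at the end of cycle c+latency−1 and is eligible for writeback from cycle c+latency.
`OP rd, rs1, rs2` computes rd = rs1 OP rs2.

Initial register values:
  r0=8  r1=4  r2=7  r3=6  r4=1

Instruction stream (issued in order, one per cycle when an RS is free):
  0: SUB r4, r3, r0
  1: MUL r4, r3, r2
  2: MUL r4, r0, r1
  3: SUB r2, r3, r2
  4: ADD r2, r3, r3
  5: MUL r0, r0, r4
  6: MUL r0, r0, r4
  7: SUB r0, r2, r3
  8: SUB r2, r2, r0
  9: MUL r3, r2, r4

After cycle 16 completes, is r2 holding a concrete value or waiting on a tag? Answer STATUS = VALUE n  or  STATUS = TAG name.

cycle 1: issue SUB r4<-Add1 // r0:8,r1:4,r2:7,r3:6,r4:Add1
cycle 2: issue MUL r4<-Mul1 // r0:8,r1:4,r2:7,r3:6,r4:Mul1
cycle 3: issue MUL r4<-Mul2 // r0:8,r1:4,r2:7,r3:6,r4:Mul2
cycle 4: CDB Add1=-2; issue SUB r2<-Add1 // r0:8,r1:4,r2:Add1,r3:6,r4:Mul2
cycle 5: issue ADD r2<-Add2 // r0:8,r1:4,r2:Add2,r3:6,r4:Mul2
cycle 6: CDB Mul1=42; issue MUL r0<-Mul1 // r0:Mul1,r1:4,r2:Add2,r3:6,r4:Mul2
cycle 7: CDB Add1=-1; stall // r0:Mul1,r1:4,r2:Add2,r3:6,r4:Mul2
cycle 8: CDB Add2=12; stall // r0:Mul1,r1:4,r2:12,r3:6,r4:Mul2
cycle 9: CDB Mul2=32; issue MUL r0<-Mul2 // r0:Mul2,r1:4,r2:12,r3:6,r4:32
cycle 10: issue SUB r0<-Add1 // r0:Add1,r1:4,r2:12,r3:6,r4:32
cycle 11: issue SUB r2<-Add2 // r0:Add1,r1:4,r2:Add2,r3:6,r4:32
cycle 12: stall // r0:Add1,r1:4,r2:Add2,r3:6,r4:32
cycle 13: CDB Add1=6; stall // r0:6,r1:4,r2:Add2,r3:6,r4:32
cycle 14: CDB Mul1=256; issue MUL r3<-Mul1 // r0:6,r1:4,r2:Add2,r3:Mul1,r4:32
cycle 15: - // r0:6,r1:4,r2:Add2,r3:Mul1,r4:32
cycle 16: CDB Add2=6 // r0:6,r1:4,r2:6,r3:Mul1,r4:32

STATUS = VALUE 6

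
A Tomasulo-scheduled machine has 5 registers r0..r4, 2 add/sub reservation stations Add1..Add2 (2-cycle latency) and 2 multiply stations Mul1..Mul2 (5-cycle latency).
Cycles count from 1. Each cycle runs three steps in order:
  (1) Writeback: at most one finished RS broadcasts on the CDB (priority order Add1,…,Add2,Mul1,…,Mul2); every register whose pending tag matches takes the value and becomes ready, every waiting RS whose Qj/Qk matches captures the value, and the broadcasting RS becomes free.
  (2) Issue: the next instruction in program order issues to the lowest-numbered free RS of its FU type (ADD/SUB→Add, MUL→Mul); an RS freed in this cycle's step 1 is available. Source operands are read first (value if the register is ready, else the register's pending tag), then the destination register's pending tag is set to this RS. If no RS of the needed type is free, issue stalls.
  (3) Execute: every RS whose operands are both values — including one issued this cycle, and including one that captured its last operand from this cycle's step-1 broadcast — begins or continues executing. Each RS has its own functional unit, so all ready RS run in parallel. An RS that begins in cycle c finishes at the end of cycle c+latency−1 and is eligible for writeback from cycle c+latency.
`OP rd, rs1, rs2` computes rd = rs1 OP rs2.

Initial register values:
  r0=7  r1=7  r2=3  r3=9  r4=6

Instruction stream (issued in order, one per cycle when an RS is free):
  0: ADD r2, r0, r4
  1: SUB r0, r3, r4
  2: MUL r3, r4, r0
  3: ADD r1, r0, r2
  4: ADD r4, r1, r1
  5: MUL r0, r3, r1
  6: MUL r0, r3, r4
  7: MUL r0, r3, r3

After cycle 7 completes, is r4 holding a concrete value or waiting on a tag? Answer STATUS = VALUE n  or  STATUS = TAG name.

STATUS = TAG Add2

  c1: issue ADD r2<-Add1  regs: r0:7,r1:7,r2:Add1,r3:9,r4:6
  c2: issue SUB r0<-Add2  regs: r0:Add2,r1:7,r2:Add1,r3:9,r4:6
  c3: CDB Add1=13; issue MUL r3<-Mul1  regs: r0:Add2,r1:7,r2:13,r3:Mul1,r4:6
  c4: CDB Add2=3; issue ADD r1<-Add1  regs: r0:3,r1:Add1,r2:13,r3:Mul1,r4:6
  c5: issue ADD r4<-Add2  regs: r0:3,r1:Add1,r2:13,r3:Mul1,r4:Add2
  c6: CDB Add1=16; issue MUL r0<-Mul2  regs: r0:Mul2,r1:16,r2:13,r3:Mul1,r4:Add2
  c7: stall  regs: r0:Mul2,r1:16,r2:13,r3:Mul1,r4:Add2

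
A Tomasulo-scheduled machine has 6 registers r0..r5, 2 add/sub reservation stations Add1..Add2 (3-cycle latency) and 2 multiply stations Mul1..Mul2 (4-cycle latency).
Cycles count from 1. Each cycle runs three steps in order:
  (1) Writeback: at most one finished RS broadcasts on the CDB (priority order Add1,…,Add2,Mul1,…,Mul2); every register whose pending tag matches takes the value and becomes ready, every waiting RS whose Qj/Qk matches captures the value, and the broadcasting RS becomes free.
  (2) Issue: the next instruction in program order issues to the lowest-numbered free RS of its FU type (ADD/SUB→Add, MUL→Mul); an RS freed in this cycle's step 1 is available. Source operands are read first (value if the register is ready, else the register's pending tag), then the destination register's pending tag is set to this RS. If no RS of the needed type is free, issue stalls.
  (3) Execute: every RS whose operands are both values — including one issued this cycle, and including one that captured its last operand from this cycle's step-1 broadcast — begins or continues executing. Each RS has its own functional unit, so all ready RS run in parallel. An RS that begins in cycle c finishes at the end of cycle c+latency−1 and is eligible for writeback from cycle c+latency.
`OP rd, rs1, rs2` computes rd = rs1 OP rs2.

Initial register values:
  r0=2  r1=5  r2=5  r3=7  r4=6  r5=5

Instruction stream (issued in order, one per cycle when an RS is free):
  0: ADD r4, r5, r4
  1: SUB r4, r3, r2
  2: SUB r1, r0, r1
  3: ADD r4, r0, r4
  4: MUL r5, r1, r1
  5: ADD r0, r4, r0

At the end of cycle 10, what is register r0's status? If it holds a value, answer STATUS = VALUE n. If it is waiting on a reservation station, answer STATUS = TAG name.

STATUS = TAG Add1

c1: issue ADD r4<-Add1 | r0:2,r1:5,r2:5,r3:7,r4:Add1,r5:5
c2: issue SUB r4<-Add2 | r0:2,r1:5,r2:5,r3:7,r4:Add2,r5:5
c3: stall | r0:2,r1:5,r2:5,r3:7,r4:Add2,r5:5
c4: CDB Add1=11; issue SUB r1<-Add1 | r0:2,r1:Add1,r2:5,r3:7,r4:Add2,r5:5
c5: CDB Add2=2; issue ADD r4<-Add2 | r0:2,r1:Add1,r2:5,r3:7,r4:Add2,r5:5
c6: issue MUL r5<-Mul1 | r0:2,r1:Add1,r2:5,r3:7,r4:Add2,r5:Mul1
c7: CDB Add1=-3; issue ADD r0<-Add1 | r0:Add1,r1:-3,r2:5,r3:7,r4:Add2,r5:Mul1
c8: CDB Add2=4 | r0:Add1,r1:-3,r2:5,r3:7,r4:4,r5:Mul1
c9: - | r0:Add1,r1:-3,r2:5,r3:7,r4:4,r5:Mul1
c10: - | r0:Add1,r1:-3,r2:5,r3:7,r4:4,r5:Mul1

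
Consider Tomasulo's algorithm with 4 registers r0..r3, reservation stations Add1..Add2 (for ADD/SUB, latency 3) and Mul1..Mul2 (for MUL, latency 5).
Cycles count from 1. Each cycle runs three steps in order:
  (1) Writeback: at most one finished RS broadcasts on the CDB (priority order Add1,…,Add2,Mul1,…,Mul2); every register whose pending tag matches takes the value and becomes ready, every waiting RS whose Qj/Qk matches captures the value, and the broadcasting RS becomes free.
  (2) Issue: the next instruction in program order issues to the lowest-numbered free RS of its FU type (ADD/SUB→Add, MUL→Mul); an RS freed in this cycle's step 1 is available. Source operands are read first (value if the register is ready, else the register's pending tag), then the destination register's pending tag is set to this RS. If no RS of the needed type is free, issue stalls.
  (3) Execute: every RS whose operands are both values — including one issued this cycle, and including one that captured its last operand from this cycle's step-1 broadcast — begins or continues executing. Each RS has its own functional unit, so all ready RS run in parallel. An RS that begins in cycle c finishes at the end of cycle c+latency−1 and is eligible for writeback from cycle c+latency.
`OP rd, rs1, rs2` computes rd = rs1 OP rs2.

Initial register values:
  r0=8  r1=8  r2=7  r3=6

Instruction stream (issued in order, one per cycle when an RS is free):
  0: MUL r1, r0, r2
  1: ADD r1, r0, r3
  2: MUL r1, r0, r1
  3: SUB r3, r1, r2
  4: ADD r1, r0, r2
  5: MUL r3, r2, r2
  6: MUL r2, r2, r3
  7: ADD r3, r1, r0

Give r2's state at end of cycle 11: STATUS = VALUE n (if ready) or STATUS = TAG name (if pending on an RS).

c1: issue MUL r1<-Mul1 | r0:8,r1:Mul1,r2:7,r3:6
c2: issue ADD r1<-Add1 | r0:8,r1:Add1,r2:7,r3:6
c3: issue MUL r1<-Mul2 | r0:8,r1:Mul2,r2:7,r3:6
c4: issue SUB r3<-Add2 | r0:8,r1:Mul2,r2:7,r3:Add2
c5: CDB Add1=14; issue ADD r1<-Add1 | r0:8,r1:Add1,r2:7,r3:Add2
c6: CDB Mul1=56; issue MUL r3<-Mul1 | r0:8,r1:Add1,r2:7,r3:Mul1
c7: stall | r0:8,r1:Add1,r2:7,r3:Mul1
c8: CDB Add1=15; stall | r0:8,r1:15,r2:7,r3:Mul1
c9: stall | r0:8,r1:15,r2:7,r3:Mul1
c10: CDB Mul2=112; issue MUL r2<-Mul2 | r0:8,r1:15,r2:Mul2,r3:Mul1
c11: CDB Mul1=49; issue ADD r3<-Add1 | r0:8,r1:15,r2:Mul2,r3:Add1

STATUS = TAG Mul2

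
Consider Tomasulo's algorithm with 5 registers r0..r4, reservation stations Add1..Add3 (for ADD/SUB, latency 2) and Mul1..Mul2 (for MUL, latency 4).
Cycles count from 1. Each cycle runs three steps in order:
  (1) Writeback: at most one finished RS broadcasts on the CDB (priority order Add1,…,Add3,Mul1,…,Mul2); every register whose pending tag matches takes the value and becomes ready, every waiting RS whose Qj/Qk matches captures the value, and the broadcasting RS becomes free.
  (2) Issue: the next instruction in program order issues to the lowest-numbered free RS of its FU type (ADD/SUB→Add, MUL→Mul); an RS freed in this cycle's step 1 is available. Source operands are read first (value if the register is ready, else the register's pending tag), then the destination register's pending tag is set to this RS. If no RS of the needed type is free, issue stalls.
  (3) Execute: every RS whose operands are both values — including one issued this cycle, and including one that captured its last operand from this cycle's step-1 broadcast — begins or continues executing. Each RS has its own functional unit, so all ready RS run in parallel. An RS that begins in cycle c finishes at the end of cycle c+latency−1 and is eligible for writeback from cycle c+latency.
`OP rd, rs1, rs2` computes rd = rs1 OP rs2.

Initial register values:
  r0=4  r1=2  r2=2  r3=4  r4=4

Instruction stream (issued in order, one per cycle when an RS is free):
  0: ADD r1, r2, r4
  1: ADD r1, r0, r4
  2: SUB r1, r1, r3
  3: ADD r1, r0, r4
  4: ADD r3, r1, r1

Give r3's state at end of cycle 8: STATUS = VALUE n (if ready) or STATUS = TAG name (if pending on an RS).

  c1: issue ADD r1<-Add1  regs: r0:4,r1:Add1,r2:2,r3:4,r4:4
  c2: issue ADD r1<-Add2  regs: r0:4,r1:Add2,r2:2,r3:4,r4:4
  c3: CDB Add1=6; issue SUB r1<-Add1  regs: r0:4,r1:Add1,r2:2,r3:4,r4:4
  c4: CDB Add2=8; issue ADD r1<-Add2  regs: r0:4,r1:Add2,r2:2,r3:4,r4:4
  c5: issue ADD r3<-Add3  regs: r0:4,r1:Add2,r2:2,r3:Add3,r4:4
  c6: CDB Add1=4  regs: r0:4,r1:Add2,r2:2,r3:Add3,r4:4
  c7: CDB Add2=8  regs: r0:4,r1:8,r2:2,r3:Add3,r4:4
  c8: -  regs: r0:4,r1:8,r2:2,r3:Add3,r4:4

STATUS = TAG Add3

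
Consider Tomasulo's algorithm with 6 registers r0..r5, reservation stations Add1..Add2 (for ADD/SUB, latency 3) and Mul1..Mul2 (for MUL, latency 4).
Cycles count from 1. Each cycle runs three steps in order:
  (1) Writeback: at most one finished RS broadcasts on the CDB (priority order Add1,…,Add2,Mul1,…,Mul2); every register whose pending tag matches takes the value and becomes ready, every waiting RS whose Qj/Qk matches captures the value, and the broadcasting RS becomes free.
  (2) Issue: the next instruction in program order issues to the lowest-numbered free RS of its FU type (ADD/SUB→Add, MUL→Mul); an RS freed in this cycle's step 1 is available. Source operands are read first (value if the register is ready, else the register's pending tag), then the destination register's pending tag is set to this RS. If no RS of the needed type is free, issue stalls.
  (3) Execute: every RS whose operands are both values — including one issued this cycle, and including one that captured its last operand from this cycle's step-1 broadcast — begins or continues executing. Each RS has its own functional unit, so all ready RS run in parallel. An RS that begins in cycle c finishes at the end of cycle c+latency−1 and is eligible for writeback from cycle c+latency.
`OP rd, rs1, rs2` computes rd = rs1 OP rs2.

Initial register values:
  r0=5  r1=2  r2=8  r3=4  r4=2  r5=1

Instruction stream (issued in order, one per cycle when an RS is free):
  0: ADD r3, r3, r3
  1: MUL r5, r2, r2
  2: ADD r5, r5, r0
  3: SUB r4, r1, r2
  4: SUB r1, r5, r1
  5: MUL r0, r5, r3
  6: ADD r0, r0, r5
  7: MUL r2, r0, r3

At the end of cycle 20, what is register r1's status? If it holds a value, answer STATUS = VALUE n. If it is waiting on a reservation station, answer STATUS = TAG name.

  c1: issue ADD r3<-Add1  regs: r0:5,r1:2,r2:8,r3:Add1,r4:2,r5:1
  c2: issue MUL r5<-Mul1  regs: r0:5,r1:2,r2:8,r3:Add1,r4:2,r5:Mul1
  c3: issue ADD r5<-Add2  regs: r0:5,r1:2,r2:8,r3:Add1,r4:2,r5:Add2
  c4: CDB Add1=8; issue SUB r4<-Add1  regs: r0:5,r1:2,r2:8,r3:8,r4:Add1,r5:Add2
  c5: stall  regs: r0:5,r1:2,r2:8,r3:8,r4:Add1,r5:Add2
  c6: CDB Mul1=64; stall  regs: r0:5,r1:2,r2:8,r3:8,r4:Add1,r5:Add2
  c7: CDB Add1=-6; issue SUB r1<-Add1  regs: r0:5,r1:Add1,r2:8,r3:8,r4:-6,r5:Add2
  c8: issue MUL r0<-Mul1  regs: r0:Mul1,r1:Add1,r2:8,r3:8,r4:-6,r5:Add2
  c9: CDB Add2=69; issue ADD r0<-Add2  regs: r0:Add2,r1:Add1,r2:8,r3:8,r4:-6,r5:69
  c10: issue MUL r2<-Mul2  regs: r0:Add2,r1:Add1,r2:Mul2,r3:8,r4:-6,r5:69
  c11: -  regs: r0:Add2,r1:Add1,r2:Mul2,r3:8,r4:-6,r5:69
  c12: CDB Add1=67  regs: r0:Add2,r1:67,r2:Mul2,r3:8,r4:-6,r5:69
  c13: CDB Mul1=552  regs: r0:Add2,r1:67,r2:Mul2,r3:8,r4:-6,r5:69
  c14: -  regs: r0:Add2,r1:67,r2:Mul2,r3:8,r4:-6,r5:69
  c15: -  regs: r0:Add2,r1:67,r2:Mul2,r3:8,r4:-6,r5:69
  c16: CDB Add2=621  regs: r0:621,r1:67,r2:Mul2,r3:8,r4:-6,r5:69
  c17: -  regs: r0:621,r1:67,r2:Mul2,r3:8,r4:-6,r5:69
  c18: -  regs: r0:621,r1:67,r2:Mul2,r3:8,r4:-6,r5:69
  c19: -  regs: r0:621,r1:67,r2:Mul2,r3:8,r4:-6,r5:69
  c20: CDB Mul2=4968  regs: r0:621,r1:67,r2:4968,r3:8,r4:-6,r5:69

STATUS = VALUE 67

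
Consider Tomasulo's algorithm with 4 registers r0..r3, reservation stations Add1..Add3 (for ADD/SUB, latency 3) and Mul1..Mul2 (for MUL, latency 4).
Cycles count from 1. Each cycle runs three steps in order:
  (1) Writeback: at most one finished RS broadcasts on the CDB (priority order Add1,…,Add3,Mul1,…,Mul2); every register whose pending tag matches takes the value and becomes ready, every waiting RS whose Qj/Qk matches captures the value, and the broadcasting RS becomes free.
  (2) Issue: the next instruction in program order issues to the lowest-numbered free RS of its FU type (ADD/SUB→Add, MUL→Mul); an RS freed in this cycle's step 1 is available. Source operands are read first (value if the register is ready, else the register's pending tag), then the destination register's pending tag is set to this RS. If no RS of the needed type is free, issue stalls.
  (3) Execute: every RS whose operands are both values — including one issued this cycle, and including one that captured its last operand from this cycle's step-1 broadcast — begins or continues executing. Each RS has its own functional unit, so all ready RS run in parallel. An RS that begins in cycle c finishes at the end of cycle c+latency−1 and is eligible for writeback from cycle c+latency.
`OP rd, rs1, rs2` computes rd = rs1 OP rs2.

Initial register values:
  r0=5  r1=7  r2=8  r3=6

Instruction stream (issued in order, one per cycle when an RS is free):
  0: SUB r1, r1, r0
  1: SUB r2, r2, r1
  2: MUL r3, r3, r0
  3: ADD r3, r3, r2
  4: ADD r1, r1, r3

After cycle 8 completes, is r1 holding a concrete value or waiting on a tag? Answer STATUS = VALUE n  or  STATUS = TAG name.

STATUS = TAG Add3

c1: issue SUB r1<-Add1 | r0:5,r1:Add1,r2:8,r3:6
c2: issue SUB r2<-Add2 | r0:5,r1:Add1,r2:Add2,r3:6
c3: issue MUL r3<-Mul1 | r0:5,r1:Add1,r2:Add2,r3:Mul1
c4: CDB Add1=2; issue ADD r3<-Add1 | r0:5,r1:2,r2:Add2,r3:Add1
c5: issue ADD r1<-Add3 | r0:5,r1:Add3,r2:Add2,r3:Add1
c6: - | r0:5,r1:Add3,r2:Add2,r3:Add1
c7: CDB Add2=6 | r0:5,r1:Add3,r2:6,r3:Add1
c8: CDB Mul1=30 | r0:5,r1:Add3,r2:6,r3:Add1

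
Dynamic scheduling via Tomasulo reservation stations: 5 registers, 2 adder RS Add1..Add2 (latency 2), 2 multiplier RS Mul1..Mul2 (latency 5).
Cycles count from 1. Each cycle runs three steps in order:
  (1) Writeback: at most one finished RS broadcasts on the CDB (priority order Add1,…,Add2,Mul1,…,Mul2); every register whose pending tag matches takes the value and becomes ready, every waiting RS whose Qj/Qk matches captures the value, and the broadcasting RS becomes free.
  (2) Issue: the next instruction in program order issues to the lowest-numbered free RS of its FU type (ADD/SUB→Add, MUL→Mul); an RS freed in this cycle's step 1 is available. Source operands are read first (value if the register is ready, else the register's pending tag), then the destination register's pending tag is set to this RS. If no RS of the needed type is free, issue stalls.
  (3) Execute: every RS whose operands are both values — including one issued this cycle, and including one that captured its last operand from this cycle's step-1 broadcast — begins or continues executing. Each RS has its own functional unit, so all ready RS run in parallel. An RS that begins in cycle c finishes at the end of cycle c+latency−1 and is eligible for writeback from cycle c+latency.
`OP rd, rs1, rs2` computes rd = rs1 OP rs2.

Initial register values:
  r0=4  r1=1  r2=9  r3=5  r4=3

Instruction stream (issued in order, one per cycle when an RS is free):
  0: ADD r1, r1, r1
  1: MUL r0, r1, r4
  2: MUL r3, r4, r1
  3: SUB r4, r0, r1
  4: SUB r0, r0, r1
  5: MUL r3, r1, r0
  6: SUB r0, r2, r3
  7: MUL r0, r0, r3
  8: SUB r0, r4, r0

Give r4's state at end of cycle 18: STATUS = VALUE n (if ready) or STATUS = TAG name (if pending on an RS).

cycle 1: issue ADD r1<-Add1 // r0:4,r1:Add1,r2:9,r3:5,r4:3
cycle 2: issue MUL r0<-Mul1 // r0:Mul1,r1:Add1,r2:9,r3:5,r4:3
cycle 3: CDB Add1=2; issue MUL r3<-Mul2 // r0:Mul1,r1:2,r2:9,r3:Mul2,r4:3
cycle 4: issue SUB r4<-Add1 // r0:Mul1,r1:2,r2:9,r3:Mul2,r4:Add1
cycle 5: issue SUB r0<-Add2 // r0:Add2,r1:2,r2:9,r3:Mul2,r4:Add1
cycle 6: stall // r0:Add2,r1:2,r2:9,r3:Mul2,r4:Add1
cycle 7: stall // r0:Add2,r1:2,r2:9,r3:Mul2,r4:Add1
cycle 8: CDB Mul1=6; issue MUL r3<-Mul1 // r0:Add2,r1:2,r2:9,r3:Mul1,r4:Add1
cycle 9: CDB Mul2=6; stall // r0:Add2,r1:2,r2:9,r3:Mul1,r4:Add1
cycle 10: CDB Add1=4; issue SUB r0<-Add1 // r0:Add1,r1:2,r2:9,r3:Mul1,r4:4
cycle 11: CDB Add2=4; issue MUL r0<-Mul2 // r0:Mul2,r1:2,r2:9,r3:Mul1,r4:4
cycle 12: issue SUB r0<-Add2 // r0:Add2,r1:2,r2:9,r3:Mul1,r4:4
cycle 13: - // r0:Add2,r1:2,r2:9,r3:Mul1,r4:4
cycle 14: - // r0:Add2,r1:2,r2:9,r3:Mul1,r4:4
cycle 15: - // r0:Add2,r1:2,r2:9,r3:Mul1,r4:4
cycle 16: CDB Mul1=8 // r0:Add2,r1:2,r2:9,r3:8,r4:4
cycle 17: - // r0:Add2,r1:2,r2:9,r3:8,r4:4
cycle 18: CDB Add1=1 // r0:Add2,r1:2,r2:9,r3:8,r4:4

STATUS = VALUE 4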